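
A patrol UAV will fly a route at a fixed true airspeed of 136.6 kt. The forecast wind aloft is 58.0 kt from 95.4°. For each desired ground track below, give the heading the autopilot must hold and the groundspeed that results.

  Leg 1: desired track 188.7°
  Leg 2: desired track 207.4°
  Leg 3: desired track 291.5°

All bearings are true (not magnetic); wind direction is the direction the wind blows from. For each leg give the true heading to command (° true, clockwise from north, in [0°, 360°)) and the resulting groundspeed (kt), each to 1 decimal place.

Leg 1: desired track 188.7°; wind correction -25.1° → command heading 163.6°, groundspeed 127.1 kt
Leg 2: desired track 207.4°; wind correction -23.2° → command heading 184.2°, groundspeed 147.3 kt
Leg 3: desired track 291.5°; wind correction +6.8° → command heading 298.3°, groundspeed 191.4 kt

Leg 1: heading=163.6°, groundspeed=127.1 kt
Leg 2: heading=184.2°, groundspeed=147.3 kt
Leg 3: heading=298.3°, groundspeed=191.4 kt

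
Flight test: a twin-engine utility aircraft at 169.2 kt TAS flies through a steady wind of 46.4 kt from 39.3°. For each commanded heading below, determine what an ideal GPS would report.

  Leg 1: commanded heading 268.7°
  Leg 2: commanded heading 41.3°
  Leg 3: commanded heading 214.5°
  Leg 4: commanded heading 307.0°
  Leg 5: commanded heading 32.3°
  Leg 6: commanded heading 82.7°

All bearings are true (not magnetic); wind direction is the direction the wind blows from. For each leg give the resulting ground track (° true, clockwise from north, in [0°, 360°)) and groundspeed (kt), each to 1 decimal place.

Leg 1: track=258.7°, groundspeed=202.5 kt
Leg 2: track=42.1°, groundspeed=122.8 kt
Leg 3: track=215.5°, groundspeed=215.5 kt
Leg 4: track=291.8°, groundspeed=177.2 kt
Leg 5: track=29.7°, groundspeed=123.3 kt
Leg 6: track=95.9°, groundspeed=139.2 kt

Leg 1: heading 268.7°; drift -10.0° → track 258.7°, groundspeed 202.5 kt
Leg 2: heading 41.3°; drift +0.8° → track 42.1°, groundspeed 122.8 kt
Leg 3: heading 214.5°; drift +1.0° → track 215.5°, groundspeed 215.5 kt
Leg 4: heading 307.0°; drift -15.2° → track 291.8°, groundspeed 177.2 kt
Leg 5: heading 32.3°; drift -2.6° → track 29.7°, groundspeed 123.3 kt
Leg 6: heading 82.7°; drift +13.2° → track 95.9°, groundspeed 139.2 kt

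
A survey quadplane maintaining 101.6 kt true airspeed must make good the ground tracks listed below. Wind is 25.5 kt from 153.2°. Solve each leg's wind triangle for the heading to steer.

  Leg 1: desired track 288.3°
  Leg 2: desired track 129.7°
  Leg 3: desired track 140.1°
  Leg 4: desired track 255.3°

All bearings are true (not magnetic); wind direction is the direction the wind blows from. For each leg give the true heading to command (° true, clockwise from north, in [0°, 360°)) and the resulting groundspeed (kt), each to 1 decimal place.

Leg 1: desired track 288.3°; wind correction -10.2° → command heading 278.1°, groundspeed 118.1 kt
Leg 2: desired track 129.7°; wind correction +5.7° → command heading 135.4°, groundspeed 77.7 kt
Leg 3: desired track 140.1°; wind correction +3.3° → command heading 143.4°, groundspeed 76.6 kt
Leg 4: desired track 255.3°; wind correction -14.2° → command heading 241.1°, groundspeed 103.8 kt

Leg 1: heading=278.1°, groundspeed=118.1 kt
Leg 2: heading=135.4°, groundspeed=77.7 kt
Leg 3: heading=143.4°, groundspeed=76.6 kt
Leg 4: heading=241.1°, groundspeed=103.8 kt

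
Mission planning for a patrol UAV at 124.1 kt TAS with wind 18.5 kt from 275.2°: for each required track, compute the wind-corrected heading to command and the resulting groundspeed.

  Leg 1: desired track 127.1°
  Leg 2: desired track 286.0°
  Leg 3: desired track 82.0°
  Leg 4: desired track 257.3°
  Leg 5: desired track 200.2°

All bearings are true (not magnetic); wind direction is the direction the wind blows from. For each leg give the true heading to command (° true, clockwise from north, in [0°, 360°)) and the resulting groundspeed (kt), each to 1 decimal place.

Leg 1: heading=131.6°, groundspeed=139.4 kt
Leg 2: heading=284.4°, groundspeed=105.9 kt
Leg 3: heading=80.0°, groundspeed=142.0 kt
Leg 4: heading=259.9°, groundspeed=106.4 kt
Leg 5: heading=208.5°, groundspeed=118.0 kt

Leg 1: desired track 127.1°; wind correction +4.5° → command heading 131.6°, groundspeed 139.4 kt
Leg 2: desired track 286.0°; wind correction -1.6° → command heading 284.4°, groundspeed 105.9 kt
Leg 3: desired track 82.0°; wind correction -2.0° → command heading 80.0°, groundspeed 142.0 kt
Leg 4: desired track 257.3°; wind correction +2.6° → command heading 259.9°, groundspeed 106.4 kt
Leg 5: desired track 200.2°; wind correction +8.3° → command heading 208.5°, groundspeed 118.0 kt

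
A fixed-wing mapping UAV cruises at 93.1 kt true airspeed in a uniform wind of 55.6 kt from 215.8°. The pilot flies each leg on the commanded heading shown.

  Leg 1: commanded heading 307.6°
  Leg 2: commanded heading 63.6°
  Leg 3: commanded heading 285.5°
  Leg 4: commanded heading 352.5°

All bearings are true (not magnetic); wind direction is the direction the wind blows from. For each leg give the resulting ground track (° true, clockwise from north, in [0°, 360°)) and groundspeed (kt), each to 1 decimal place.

Leg 1: heading 307.6°; drift +30.4° → track 338.0°, groundspeed 109.9 kt
Leg 2: heading 63.6°; drift -10.3° → track 53.3°, groundspeed 144.6 kt
Leg 3: heading 285.5°; drift +35.2° → track 320.7°, groundspeed 90.4 kt
Leg 4: heading 352.5°; drift +15.9° → track 8.4°, groundspeed 138.9 kt

Leg 1: track=338.0°, groundspeed=109.9 kt
Leg 2: track=53.3°, groundspeed=144.6 kt
Leg 3: track=320.7°, groundspeed=90.4 kt
Leg 4: track=8.4°, groundspeed=138.9 kt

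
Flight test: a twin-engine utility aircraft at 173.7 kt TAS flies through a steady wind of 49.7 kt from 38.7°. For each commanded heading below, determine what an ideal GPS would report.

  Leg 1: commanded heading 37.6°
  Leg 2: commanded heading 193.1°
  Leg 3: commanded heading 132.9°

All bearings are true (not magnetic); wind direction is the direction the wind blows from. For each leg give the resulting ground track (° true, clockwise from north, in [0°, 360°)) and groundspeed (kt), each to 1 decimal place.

Leg 1: track=37.2°, groundspeed=124.0 kt
Leg 2: track=198.7°, groundspeed=219.6 kt
Leg 3: track=148.5°, groundspeed=184.1 kt

Leg 1: heading 37.6°; drift -0.4° → track 37.2°, groundspeed 124.0 kt
Leg 2: heading 193.1°; drift +5.6° → track 198.7°, groundspeed 219.6 kt
Leg 3: heading 132.9°; drift +15.6° → track 148.5°, groundspeed 184.1 kt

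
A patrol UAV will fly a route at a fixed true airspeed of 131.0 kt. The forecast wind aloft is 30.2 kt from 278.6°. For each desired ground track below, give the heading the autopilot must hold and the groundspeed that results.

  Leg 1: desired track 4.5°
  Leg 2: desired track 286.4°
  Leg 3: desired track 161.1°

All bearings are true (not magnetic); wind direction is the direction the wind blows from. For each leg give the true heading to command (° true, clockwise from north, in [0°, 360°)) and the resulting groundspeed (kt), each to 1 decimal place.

Leg 1: heading=351.2°, groundspeed=125.3 kt
Leg 2: heading=284.6°, groundspeed=101.0 kt
Leg 3: heading=172.9°, groundspeed=142.2 kt

Leg 1: desired track 4.5°; wind correction -13.3° → command heading 351.2°, groundspeed 125.3 kt
Leg 2: desired track 286.4°; wind correction -1.8° → command heading 284.6°, groundspeed 101.0 kt
Leg 3: desired track 161.1°; wind correction +11.8° → command heading 172.9°, groundspeed 142.2 kt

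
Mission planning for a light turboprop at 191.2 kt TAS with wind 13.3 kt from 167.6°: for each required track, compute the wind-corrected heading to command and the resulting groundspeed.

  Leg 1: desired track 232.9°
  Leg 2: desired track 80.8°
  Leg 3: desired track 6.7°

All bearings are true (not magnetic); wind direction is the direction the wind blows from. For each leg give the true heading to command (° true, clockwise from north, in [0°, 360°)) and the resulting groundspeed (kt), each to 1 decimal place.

Leg 1: heading=229.3°, groundspeed=185.3 kt
Leg 2: heading=84.8°, groundspeed=190.0 kt
Leg 3: heading=8.0°, groundspeed=203.7 kt

Leg 1: desired track 232.9°; wind correction -3.6° → command heading 229.3°, groundspeed 185.3 kt
Leg 2: desired track 80.8°; wind correction +4.0° → command heading 84.8°, groundspeed 190.0 kt
Leg 3: desired track 6.7°; wind correction +1.3° → command heading 8.0°, groundspeed 203.7 kt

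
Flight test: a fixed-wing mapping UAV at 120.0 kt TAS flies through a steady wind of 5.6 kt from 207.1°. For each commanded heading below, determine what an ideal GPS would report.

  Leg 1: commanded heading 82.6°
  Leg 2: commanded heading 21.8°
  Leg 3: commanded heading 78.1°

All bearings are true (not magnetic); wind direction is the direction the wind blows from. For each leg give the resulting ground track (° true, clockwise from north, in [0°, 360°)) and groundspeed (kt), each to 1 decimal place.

Leg 1: heading 82.6°; drift -2.1° → track 80.5°, groundspeed 123.3 kt
Leg 2: heading 21.8°; drift +0.2° → track 22.0°, groundspeed 125.6 kt
Leg 3: heading 78.1°; drift -2.0° → track 76.1°, groundspeed 123.6 kt

Leg 1: track=80.5°, groundspeed=123.3 kt
Leg 2: track=22.0°, groundspeed=125.6 kt
Leg 3: track=76.1°, groundspeed=123.6 kt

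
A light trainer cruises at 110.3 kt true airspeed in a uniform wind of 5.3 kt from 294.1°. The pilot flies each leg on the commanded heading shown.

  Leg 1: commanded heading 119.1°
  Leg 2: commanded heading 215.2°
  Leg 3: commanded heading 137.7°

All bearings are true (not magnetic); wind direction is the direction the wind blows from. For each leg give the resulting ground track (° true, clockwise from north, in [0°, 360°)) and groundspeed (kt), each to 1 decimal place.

Leg 1: heading 119.1°; drift -0.2° → track 118.9°, groundspeed 115.6 kt
Leg 2: heading 215.2°; drift -2.7° → track 212.5°, groundspeed 109.4 kt
Leg 3: heading 137.7°; drift -1.1° → track 136.6°, groundspeed 115.2 kt

Leg 1: track=118.9°, groundspeed=115.6 kt
Leg 2: track=212.5°, groundspeed=109.4 kt
Leg 3: track=136.6°, groundspeed=115.2 kt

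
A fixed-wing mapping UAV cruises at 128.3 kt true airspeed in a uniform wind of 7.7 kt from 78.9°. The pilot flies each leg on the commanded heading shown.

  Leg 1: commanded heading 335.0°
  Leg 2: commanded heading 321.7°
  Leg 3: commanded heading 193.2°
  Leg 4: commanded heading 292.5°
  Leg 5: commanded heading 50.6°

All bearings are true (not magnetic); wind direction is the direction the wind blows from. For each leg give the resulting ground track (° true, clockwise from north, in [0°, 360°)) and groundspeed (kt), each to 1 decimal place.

Leg 1: track=331.7°, groundspeed=130.4 kt
Leg 2: track=318.7°, groundspeed=132.0 kt
Leg 3: track=196.3°, groundspeed=131.7 kt
Leg 4: track=290.7°, groundspeed=134.8 kt
Leg 5: track=48.9°, groundspeed=121.6 kt

Leg 1: heading 335.0°; drift -3.3° → track 331.7°, groundspeed 130.4 kt
Leg 2: heading 321.7°; drift -3.0° → track 318.7°, groundspeed 132.0 kt
Leg 3: heading 193.2°; drift +3.1° → track 196.3°, groundspeed 131.7 kt
Leg 4: heading 292.5°; drift -1.8° → track 290.7°, groundspeed 134.8 kt
Leg 5: heading 50.6°; drift -1.7° → track 48.9°, groundspeed 121.6 kt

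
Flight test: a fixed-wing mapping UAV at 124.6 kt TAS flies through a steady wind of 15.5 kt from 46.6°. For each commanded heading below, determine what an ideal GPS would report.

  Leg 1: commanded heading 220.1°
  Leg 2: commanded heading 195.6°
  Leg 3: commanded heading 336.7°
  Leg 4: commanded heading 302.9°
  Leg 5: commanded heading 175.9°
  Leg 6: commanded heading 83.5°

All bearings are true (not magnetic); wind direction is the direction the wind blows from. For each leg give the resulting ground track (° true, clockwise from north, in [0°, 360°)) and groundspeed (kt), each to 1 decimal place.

Leg 1: heading 220.1°; drift +0.7° → track 220.8°, groundspeed 140.0 kt
Leg 2: heading 195.6°; drift +3.3° → track 198.9°, groundspeed 138.1 kt
Leg 3: heading 336.7°; drift -7.0° → track 329.7°, groundspeed 120.2 kt
Leg 4: heading 302.9°; drift -6.7° → track 296.2°, groundspeed 129.2 kt
Leg 5: heading 175.9°; drift +5.1° → track 181.0°, groundspeed 135.0 kt
Leg 6: heading 83.5°; drift +4.7° → track 88.2°, groundspeed 112.6 kt

Leg 1: track=220.8°, groundspeed=140.0 kt
Leg 2: track=198.9°, groundspeed=138.1 kt
Leg 3: track=329.7°, groundspeed=120.2 kt
Leg 4: track=296.2°, groundspeed=129.2 kt
Leg 5: track=181.0°, groundspeed=135.0 kt
Leg 6: track=88.2°, groundspeed=112.6 kt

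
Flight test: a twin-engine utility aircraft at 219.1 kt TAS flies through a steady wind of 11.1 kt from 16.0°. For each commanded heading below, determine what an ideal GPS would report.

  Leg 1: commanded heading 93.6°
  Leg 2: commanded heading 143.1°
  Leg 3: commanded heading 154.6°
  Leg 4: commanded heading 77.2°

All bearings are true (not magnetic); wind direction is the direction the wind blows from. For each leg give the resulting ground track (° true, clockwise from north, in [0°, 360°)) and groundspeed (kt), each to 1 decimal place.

Leg 1: track=96.5°, groundspeed=217.0 kt
Leg 2: track=145.3°, groundspeed=226.0 kt
Leg 3: track=156.4°, groundspeed=227.5 kt
Leg 4: track=79.8°, groundspeed=214.0 kt

Leg 1: heading 93.6°; drift +2.9° → track 96.5°, groundspeed 217.0 kt
Leg 2: heading 143.1°; drift +2.2° → track 145.3°, groundspeed 226.0 kt
Leg 3: heading 154.6°; drift +1.8° → track 156.4°, groundspeed 227.5 kt
Leg 4: heading 77.2°; drift +2.6° → track 79.8°, groundspeed 214.0 kt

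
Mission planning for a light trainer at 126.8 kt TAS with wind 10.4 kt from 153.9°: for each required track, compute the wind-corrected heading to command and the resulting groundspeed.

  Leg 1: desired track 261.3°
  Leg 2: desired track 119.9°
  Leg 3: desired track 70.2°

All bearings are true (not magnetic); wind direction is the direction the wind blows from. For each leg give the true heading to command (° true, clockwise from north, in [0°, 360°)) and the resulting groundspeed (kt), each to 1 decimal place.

Leg 1: desired track 261.3°; wind correction -4.5° → command heading 256.8°, groundspeed 129.5 kt
Leg 2: desired track 119.9°; wind correction +2.6° → command heading 122.5°, groundspeed 118.0 kt
Leg 3: desired track 70.2°; wind correction +4.7° → command heading 74.9°, groundspeed 125.2 kt

Leg 1: heading=256.8°, groundspeed=129.5 kt
Leg 2: heading=122.5°, groundspeed=118.0 kt
Leg 3: heading=74.9°, groundspeed=125.2 kt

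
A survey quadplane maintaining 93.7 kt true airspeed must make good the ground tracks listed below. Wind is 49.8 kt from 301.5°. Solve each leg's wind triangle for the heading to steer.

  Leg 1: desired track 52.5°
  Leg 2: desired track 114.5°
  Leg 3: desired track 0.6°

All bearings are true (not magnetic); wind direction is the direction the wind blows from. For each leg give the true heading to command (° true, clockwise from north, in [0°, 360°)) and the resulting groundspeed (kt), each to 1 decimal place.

Leg 1: desired track 52.5°; wind correction -29.7° → command heading 22.8°, groundspeed 99.2 kt
Leg 2: desired track 114.5°; wind correction -3.7° → command heading 110.8°, groundspeed 142.9 kt
Leg 3: desired track 0.6°; wind correction -27.1° → command heading 333.5°, groundspeed 57.8 kt

Leg 1: heading=22.8°, groundspeed=99.2 kt
Leg 2: heading=110.8°, groundspeed=142.9 kt
Leg 3: heading=333.5°, groundspeed=57.8 kt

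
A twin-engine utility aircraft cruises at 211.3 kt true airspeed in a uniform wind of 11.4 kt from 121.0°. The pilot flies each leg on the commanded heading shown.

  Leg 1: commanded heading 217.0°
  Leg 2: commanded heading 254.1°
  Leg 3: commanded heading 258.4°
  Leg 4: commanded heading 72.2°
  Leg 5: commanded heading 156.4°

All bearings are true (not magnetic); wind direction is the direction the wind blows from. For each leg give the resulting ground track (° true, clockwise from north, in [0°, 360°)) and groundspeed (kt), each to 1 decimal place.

Leg 1: track=220.1°, groundspeed=212.8 kt
Leg 2: track=256.3°, groundspeed=219.2 kt
Leg 3: track=260.4°, groundspeed=219.8 kt
Leg 4: track=69.8°, groundspeed=204.0 kt
Leg 5: track=158.3°, groundspeed=202.1 kt

Leg 1: heading 217.0°; drift +3.1° → track 220.1°, groundspeed 212.8 kt
Leg 2: heading 254.1°; drift +2.2° → track 256.3°, groundspeed 219.2 kt
Leg 3: heading 258.4°; drift +2.0° → track 260.4°, groundspeed 219.8 kt
Leg 4: heading 72.2°; drift -2.4° → track 69.8°, groundspeed 204.0 kt
Leg 5: heading 156.4°; drift +1.9° → track 158.3°, groundspeed 202.1 kt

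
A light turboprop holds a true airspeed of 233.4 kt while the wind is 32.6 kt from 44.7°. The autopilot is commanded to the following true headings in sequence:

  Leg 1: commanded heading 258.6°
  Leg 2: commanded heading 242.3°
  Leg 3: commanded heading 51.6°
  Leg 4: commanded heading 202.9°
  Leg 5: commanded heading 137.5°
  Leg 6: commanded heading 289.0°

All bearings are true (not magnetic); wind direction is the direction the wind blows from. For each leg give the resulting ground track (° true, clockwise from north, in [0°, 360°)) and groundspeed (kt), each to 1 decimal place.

Leg 1: heading 258.6°; drift -4.0° → track 254.6°, groundspeed 261.1 kt
Leg 2: heading 242.3°; drift -2.1° → track 240.2°, groundspeed 264.7 kt
Leg 3: heading 51.6°; drift +1.1° → track 52.7°, groundspeed 201.1 kt
Leg 4: heading 202.9°; drift +2.6° → track 205.5°, groundspeed 263.9 kt
Leg 5: heading 137.5°; drift +7.9° → track 145.4°, groundspeed 237.2 kt
Leg 6: heading 289.0°; drift -6.8° → track 282.2°, groundspeed 249.3 kt

Leg 1: track=254.6°, groundspeed=261.1 kt
Leg 2: track=240.2°, groundspeed=264.7 kt
Leg 3: track=52.7°, groundspeed=201.1 kt
Leg 4: track=205.5°, groundspeed=263.9 kt
Leg 5: track=145.4°, groundspeed=237.2 kt
Leg 6: track=282.2°, groundspeed=249.3 kt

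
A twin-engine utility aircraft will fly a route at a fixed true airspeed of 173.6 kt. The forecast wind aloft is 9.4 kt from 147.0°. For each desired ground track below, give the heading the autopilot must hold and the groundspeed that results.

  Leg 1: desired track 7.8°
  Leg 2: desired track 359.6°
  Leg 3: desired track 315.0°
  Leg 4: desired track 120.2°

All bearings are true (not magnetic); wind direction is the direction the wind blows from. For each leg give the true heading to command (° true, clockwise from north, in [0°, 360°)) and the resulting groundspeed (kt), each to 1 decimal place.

Leg 1: heading=9.8°, groundspeed=180.6 kt
Leg 2: heading=1.3°, groundspeed=181.4 kt
Leg 3: heading=314.4°, groundspeed=182.8 kt
Leg 4: heading=121.6°, groundspeed=165.2 kt

Leg 1: desired track 7.8°; wind correction +2.0° → command heading 9.8°, groundspeed 180.6 kt
Leg 2: desired track 359.6°; wind correction +1.7° → command heading 1.3°, groundspeed 181.4 kt
Leg 3: desired track 315.0°; wind correction -0.6° → command heading 314.4°, groundspeed 182.8 kt
Leg 4: desired track 120.2°; wind correction +1.4° → command heading 121.6°, groundspeed 165.2 kt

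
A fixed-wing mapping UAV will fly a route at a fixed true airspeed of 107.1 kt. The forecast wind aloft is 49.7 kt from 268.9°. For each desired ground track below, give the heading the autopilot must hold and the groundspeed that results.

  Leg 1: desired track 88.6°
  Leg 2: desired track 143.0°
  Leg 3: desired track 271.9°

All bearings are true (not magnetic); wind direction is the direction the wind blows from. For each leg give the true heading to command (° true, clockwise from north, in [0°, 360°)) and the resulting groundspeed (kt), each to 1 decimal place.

Leg 1: heading=88.5°, groundspeed=156.8 kt
Leg 2: heading=165.1°, groundspeed=128.4 kt
Leg 3: heading=270.5°, groundspeed=57.4 kt

Leg 1: desired track 88.6°; wind correction -0.1° → command heading 88.5°, groundspeed 156.8 kt
Leg 2: desired track 143.0°; wind correction +22.1° → command heading 165.1°, groundspeed 128.4 kt
Leg 3: desired track 271.9°; wind correction -1.4° → command heading 270.5°, groundspeed 57.4 kt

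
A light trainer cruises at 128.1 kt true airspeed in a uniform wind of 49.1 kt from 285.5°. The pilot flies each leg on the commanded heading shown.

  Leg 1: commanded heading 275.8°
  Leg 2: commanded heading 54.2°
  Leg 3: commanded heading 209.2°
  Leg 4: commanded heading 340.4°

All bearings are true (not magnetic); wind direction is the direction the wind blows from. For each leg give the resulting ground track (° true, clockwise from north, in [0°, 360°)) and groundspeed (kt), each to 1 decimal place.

Leg 1: track=269.9°, groundspeed=80.1 kt
Leg 2: track=67.8°, groundspeed=163.4 kt
Leg 3: track=186.9°, groundspeed=125.9 kt
Leg 4: track=2.3°, groundspeed=107.6 kt

Leg 1: heading 275.8°; drift -5.9° → track 269.9°, groundspeed 80.1 kt
Leg 2: heading 54.2°; drift +13.6° → track 67.8°, groundspeed 163.4 kt
Leg 3: heading 209.2°; drift -22.3° → track 186.9°, groundspeed 125.9 kt
Leg 4: heading 340.4°; drift +21.9° → track 2.3°, groundspeed 107.6 kt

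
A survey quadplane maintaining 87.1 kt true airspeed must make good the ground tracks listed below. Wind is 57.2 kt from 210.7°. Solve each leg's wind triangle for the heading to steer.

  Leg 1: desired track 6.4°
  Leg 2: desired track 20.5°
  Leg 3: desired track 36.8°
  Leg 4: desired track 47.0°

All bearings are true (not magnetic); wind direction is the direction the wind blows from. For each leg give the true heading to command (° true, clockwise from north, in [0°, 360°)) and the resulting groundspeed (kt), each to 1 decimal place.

Leg 1: heading=350.7°, groundspeed=136.0 kt
Leg 2: heading=13.8°, groundspeed=142.8 kt
Leg 3: heading=40.8°, groundspeed=143.8 kt
Leg 4: heading=57.6°, groundspeed=140.5 kt

Leg 1: desired track 6.4°; wind correction -15.7° → command heading 350.7°, groundspeed 136.0 kt
Leg 2: desired track 20.5°; wind correction -6.7° → command heading 13.8°, groundspeed 142.8 kt
Leg 3: desired track 36.8°; wind correction +4.0° → command heading 40.8°, groundspeed 143.8 kt
Leg 4: desired track 47.0°; wind correction +10.6° → command heading 57.6°, groundspeed 140.5 kt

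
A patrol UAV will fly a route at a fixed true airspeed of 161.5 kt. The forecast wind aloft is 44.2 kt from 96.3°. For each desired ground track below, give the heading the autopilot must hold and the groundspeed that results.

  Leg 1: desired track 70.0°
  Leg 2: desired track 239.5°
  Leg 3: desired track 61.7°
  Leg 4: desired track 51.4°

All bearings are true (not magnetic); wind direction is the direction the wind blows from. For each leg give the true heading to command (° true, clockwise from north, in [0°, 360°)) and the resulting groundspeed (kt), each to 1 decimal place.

Leg 1: heading=77.0°, groundspeed=120.7 kt
Leg 2: heading=230.1°, groundspeed=194.7 kt
Leg 3: heading=70.6°, groundspeed=123.2 kt
Leg 4: heading=62.5°, groundspeed=127.1 kt

Leg 1: desired track 70.0°; wind correction +7.0° → command heading 77.0°, groundspeed 120.7 kt
Leg 2: desired track 239.5°; wind correction -9.4° → command heading 230.1°, groundspeed 194.7 kt
Leg 3: desired track 61.7°; wind correction +8.9° → command heading 70.6°, groundspeed 123.2 kt
Leg 4: desired track 51.4°; wind correction +11.1° → command heading 62.5°, groundspeed 127.1 kt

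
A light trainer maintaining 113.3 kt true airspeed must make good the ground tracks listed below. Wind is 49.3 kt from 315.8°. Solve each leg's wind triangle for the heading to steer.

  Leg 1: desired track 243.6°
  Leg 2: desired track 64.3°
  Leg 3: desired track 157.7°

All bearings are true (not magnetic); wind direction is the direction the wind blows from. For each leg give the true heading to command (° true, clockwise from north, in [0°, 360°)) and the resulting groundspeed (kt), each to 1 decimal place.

Leg 1: desired track 243.6°; wind correction +24.5° → command heading 268.1°, groundspeed 88.0 kt
Leg 2: desired track 64.3°; wind correction -24.4° → command heading 39.9°, groundspeed 118.8 kt
Leg 3: desired track 157.7°; wind correction +9.3° → command heading 167.0°, groundspeed 157.5 kt

Leg 1: heading=268.1°, groundspeed=88.0 kt
Leg 2: heading=39.9°, groundspeed=118.8 kt
Leg 3: heading=167.0°, groundspeed=157.5 kt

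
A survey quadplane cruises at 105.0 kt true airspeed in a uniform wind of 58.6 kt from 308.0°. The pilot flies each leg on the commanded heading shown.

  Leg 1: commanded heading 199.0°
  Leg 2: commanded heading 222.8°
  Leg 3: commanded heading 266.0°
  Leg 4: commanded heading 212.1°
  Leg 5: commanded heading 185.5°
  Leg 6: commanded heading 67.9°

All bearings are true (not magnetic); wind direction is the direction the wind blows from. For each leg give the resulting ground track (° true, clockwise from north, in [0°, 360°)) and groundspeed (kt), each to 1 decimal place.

Leg 1: heading 199.0°; drift -24.1° → track 174.9°, groundspeed 135.9 kt
Leg 2: heading 222.8°; drift -30.3° → track 192.5°, groundspeed 115.9 kt
Leg 3: heading 266.0°; drift -32.5° → track 233.5°, groundspeed 72.9 kt
Leg 4: heading 212.1°; drift -27.7° → track 184.4°, groundspeed 125.4 kt
Leg 5: heading 185.5°; drift -19.9° → track 165.6°, groundspeed 145.2 kt
Leg 6: heading 67.9°; drift +20.7° → track 88.6°, groundspeed 143.5 kt

Leg 1: track=174.9°, groundspeed=135.9 kt
Leg 2: track=192.5°, groundspeed=115.9 kt
Leg 3: track=233.5°, groundspeed=72.9 kt
Leg 4: track=184.4°, groundspeed=125.4 kt
Leg 5: track=165.6°, groundspeed=145.2 kt
Leg 6: track=88.6°, groundspeed=143.5 kt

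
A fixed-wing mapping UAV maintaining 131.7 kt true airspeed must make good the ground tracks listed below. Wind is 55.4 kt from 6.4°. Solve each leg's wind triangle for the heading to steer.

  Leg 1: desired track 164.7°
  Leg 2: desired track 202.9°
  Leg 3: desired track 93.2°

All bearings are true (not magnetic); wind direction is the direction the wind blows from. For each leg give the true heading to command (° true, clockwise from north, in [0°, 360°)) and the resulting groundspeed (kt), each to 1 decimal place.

Leg 1: heading=155.8°, groundspeed=181.6 kt
Leg 2: heading=209.8°, groundspeed=183.9 kt
Leg 3: heading=68.4°, groundspeed=116.4 kt

Leg 1: desired track 164.7°; wind correction -8.9° → command heading 155.8°, groundspeed 181.6 kt
Leg 2: desired track 202.9°; wind correction +6.9° → command heading 209.8°, groundspeed 183.9 kt
Leg 3: desired track 93.2°; wind correction -24.8° → command heading 68.4°, groundspeed 116.4 kt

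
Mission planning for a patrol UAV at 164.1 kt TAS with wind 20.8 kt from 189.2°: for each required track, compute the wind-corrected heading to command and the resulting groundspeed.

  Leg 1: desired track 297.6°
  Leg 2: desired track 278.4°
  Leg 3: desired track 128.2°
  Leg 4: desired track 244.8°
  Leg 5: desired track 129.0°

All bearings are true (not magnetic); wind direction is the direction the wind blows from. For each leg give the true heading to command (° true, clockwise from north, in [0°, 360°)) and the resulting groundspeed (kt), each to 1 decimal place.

Leg 1: heading=290.7°, groundspeed=169.5 kt
Leg 2: heading=271.1°, groundspeed=162.5 kt
Leg 3: heading=134.6°, groundspeed=153.0 kt
Leg 4: heading=238.8°, groundspeed=151.4 kt
Leg 5: heading=135.3°, groundspeed=152.8 kt

Leg 1: desired track 297.6°; wind correction -6.9° → command heading 290.7°, groundspeed 169.5 kt
Leg 2: desired track 278.4°; wind correction -7.3° → command heading 271.1°, groundspeed 162.5 kt
Leg 3: desired track 128.2°; wind correction +6.4° → command heading 134.6°, groundspeed 153.0 kt
Leg 4: desired track 244.8°; wind correction -6.0° → command heading 238.8°, groundspeed 151.4 kt
Leg 5: desired track 129.0°; wind correction +6.3° → command heading 135.3°, groundspeed 152.8 kt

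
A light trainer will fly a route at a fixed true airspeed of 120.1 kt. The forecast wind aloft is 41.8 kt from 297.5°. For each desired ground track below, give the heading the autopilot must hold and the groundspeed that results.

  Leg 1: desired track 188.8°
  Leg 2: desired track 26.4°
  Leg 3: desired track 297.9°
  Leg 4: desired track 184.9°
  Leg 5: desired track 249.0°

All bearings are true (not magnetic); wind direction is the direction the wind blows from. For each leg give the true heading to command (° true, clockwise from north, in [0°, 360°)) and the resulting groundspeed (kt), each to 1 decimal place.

Leg 1: desired track 188.8°; wind correction +19.2° → command heading 208.0°, groundspeed 126.8 kt
Leg 2: desired track 26.4°; wind correction -20.4° → command heading 6.0°, groundspeed 111.8 kt
Leg 3: desired track 297.9°; wind correction -0.1° → command heading 297.8°, groundspeed 78.3 kt
Leg 4: desired track 184.9°; wind correction +18.7° → command heading 203.6°, groundspeed 129.8 kt
Leg 5: desired track 249.0°; wind correction +15.1° → command heading 264.1°, groundspeed 88.3 kt

Leg 1: heading=208.0°, groundspeed=126.8 kt
Leg 2: heading=6.0°, groundspeed=111.8 kt
Leg 3: heading=297.8°, groundspeed=78.3 kt
Leg 4: heading=203.6°, groundspeed=129.8 kt
Leg 5: heading=264.1°, groundspeed=88.3 kt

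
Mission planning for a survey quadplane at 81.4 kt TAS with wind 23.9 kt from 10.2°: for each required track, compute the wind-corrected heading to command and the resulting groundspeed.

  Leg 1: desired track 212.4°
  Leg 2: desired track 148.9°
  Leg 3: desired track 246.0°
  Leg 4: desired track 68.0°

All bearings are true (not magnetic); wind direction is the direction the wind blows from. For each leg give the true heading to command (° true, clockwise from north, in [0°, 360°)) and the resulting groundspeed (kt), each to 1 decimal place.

Leg 1: desired track 212.4°; wind correction +6.4° → command heading 218.8°, groundspeed 103.0 kt
Leg 2: desired track 148.9°; wind correction -11.2° → command heading 137.7°, groundspeed 97.8 kt
Leg 3: desired track 246.0°; wind correction +14.1° → command heading 260.1°, groundspeed 92.4 kt
Leg 4: desired track 68.0°; wind correction -14.4° → command heading 53.6°, groundspeed 66.1 kt

Leg 1: heading=218.8°, groundspeed=103.0 kt
Leg 2: heading=137.7°, groundspeed=97.8 kt
Leg 3: heading=260.1°, groundspeed=92.4 kt
Leg 4: heading=53.6°, groundspeed=66.1 kt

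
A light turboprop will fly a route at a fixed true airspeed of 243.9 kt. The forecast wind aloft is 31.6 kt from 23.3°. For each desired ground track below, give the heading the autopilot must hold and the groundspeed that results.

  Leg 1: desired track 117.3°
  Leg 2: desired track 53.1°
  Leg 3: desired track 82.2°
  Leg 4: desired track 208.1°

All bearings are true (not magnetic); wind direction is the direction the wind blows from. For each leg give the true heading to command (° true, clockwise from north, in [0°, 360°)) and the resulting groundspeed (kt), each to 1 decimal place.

Leg 1: heading=109.9°, groundspeed=244.1 kt
Leg 2: heading=49.4°, groundspeed=216.0 kt
Leg 3: heading=75.8°, groundspeed=226.1 kt
Leg 4: heading=208.7°, groundspeed=275.4 kt

Leg 1: desired track 117.3°; wind correction -7.4° → command heading 109.9°, groundspeed 244.1 kt
Leg 2: desired track 53.1°; wind correction -3.7° → command heading 49.4°, groundspeed 216.0 kt
Leg 3: desired track 82.2°; wind correction -6.4° → command heading 75.8°, groundspeed 226.1 kt
Leg 4: desired track 208.1°; wind correction +0.6° → command heading 208.7°, groundspeed 275.4 kt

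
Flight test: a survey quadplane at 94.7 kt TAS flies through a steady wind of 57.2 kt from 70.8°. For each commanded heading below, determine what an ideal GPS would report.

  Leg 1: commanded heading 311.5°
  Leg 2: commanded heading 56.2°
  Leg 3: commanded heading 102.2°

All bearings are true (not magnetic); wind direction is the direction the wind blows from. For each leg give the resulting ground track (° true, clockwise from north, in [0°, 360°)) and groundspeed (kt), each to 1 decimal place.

Leg 1: track=289.4°, groundspeed=132.4 kt
Leg 2: track=36.1°, groundspeed=41.9 kt
Leg 3: track=135.2°, groundspeed=54.7 kt

Leg 1: heading 311.5°; drift -22.1° → track 289.4°, groundspeed 132.4 kt
Leg 2: heading 56.2°; drift -20.1° → track 36.1°, groundspeed 41.9 kt
Leg 3: heading 102.2°; drift +33.0° → track 135.2°, groundspeed 54.7 kt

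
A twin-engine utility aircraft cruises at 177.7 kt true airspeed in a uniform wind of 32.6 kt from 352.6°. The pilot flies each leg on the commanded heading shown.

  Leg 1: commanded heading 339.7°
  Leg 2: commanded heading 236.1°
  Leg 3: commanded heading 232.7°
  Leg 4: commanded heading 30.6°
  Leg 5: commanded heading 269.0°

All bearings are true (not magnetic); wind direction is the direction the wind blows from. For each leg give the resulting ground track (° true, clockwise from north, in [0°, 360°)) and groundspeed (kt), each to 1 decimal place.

Leg 1: track=336.8°, groundspeed=146.1 kt
Leg 2: track=227.5°, groundspeed=194.4 kt
Leg 3: track=224.4°, groundspeed=196.0 kt
Leg 4: track=38.1°, groundspeed=153.3 kt
Leg 5: track=258.5°, groundspeed=177.1 kt

Leg 1: heading 339.7°; drift -2.9° → track 336.8°, groundspeed 146.1 kt
Leg 2: heading 236.1°; drift -8.6° → track 227.5°, groundspeed 194.4 kt
Leg 3: heading 232.7°; drift -8.3° → track 224.4°, groundspeed 196.0 kt
Leg 4: heading 30.6°; drift +7.5° → track 38.1°, groundspeed 153.3 kt
Leg 5: heading 269.0°; drift -10.5° → track 258.5°, groundspeed 177.1 kt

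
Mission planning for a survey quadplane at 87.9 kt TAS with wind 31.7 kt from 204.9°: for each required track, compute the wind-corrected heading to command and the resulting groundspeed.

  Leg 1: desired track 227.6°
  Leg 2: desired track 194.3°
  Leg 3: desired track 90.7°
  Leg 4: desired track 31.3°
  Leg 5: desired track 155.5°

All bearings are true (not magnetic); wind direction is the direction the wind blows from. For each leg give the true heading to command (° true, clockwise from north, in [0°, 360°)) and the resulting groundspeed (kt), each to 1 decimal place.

Leg 1: desired track 227.6°; wind correction -8.0° → command heading 219.6°, groundspeed 57.8 kt
Leg 2: desired track 194.3°; wind correction +3.8° → command heading 198.1°, groundspeed 56.5 kt
Leg 3: desired track 90.7°; wind correction +19.2° → command heading 109.9°, groundspeed 96.0 kt
Leg 4: desired track 31.3°; wind correction +2.3° → command heading 33.6°, groundspeed 119.3 kt
Leg 5: desired track 155.5°; wind correction +15.9° → command heading 171.4°, groundspeed 63.9 kt

Leg 1: heading=219.6°, groundspeed=57.8 kt
Leg 2: heading=198.1°, groundspeed=56.5 kt
Leg 3: heading=109.9°, groundspeed=96.0 kt
Leg 4: heading=33.6°, groundspeed=119.3 kt
Leg 5: heading=171.4°, groundspeed=63.9 kt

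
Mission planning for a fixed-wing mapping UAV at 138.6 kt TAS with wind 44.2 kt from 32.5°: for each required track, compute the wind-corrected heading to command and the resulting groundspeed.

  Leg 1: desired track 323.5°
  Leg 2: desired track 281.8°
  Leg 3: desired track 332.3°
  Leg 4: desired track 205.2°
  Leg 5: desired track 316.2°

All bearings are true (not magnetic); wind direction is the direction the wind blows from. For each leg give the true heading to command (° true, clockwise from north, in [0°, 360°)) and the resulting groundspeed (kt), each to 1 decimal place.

Leg 1: desired track 323.5°; wind correction +17.3° → command heading 340.8°, groundspeed 116.5 kt
Leg 2: desired track 281.8°; wind correction +17.4° → command heading 299.2°, groundspeed 147.9 kt
Leg 3: desired track 332.3°; wind correction +16.1° → command heading 348.4°, groundspeed 111.2 kt
Leg 4: desired track 205.2°; wind correction -2.3° → command heading 202.9°, groundspeed 182.3 kt
Leg 5: desired track 316.2°; wind correction +18.0° → command heading 334.2°, groundspeed 121.3 kt

Leg 1: heading=340.8°, groundspeed=116.5 kt
Leg 2: heading=299.2°, groundspeed=147.9 kt
Leg 3: heading=348.4°, groundspeed=111.2 kt
Leg 4: heading=202.9°, groundspeed=182.3 kt
Leg 5: heading=334.2°, groundspeed=121.3 kt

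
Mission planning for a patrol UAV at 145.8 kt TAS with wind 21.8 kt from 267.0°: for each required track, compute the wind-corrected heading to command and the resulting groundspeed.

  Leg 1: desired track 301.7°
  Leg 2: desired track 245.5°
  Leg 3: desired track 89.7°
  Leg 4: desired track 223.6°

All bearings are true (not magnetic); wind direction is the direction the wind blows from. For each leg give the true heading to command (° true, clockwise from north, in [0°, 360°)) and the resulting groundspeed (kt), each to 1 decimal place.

Leg 1: heading=296.8°, groundspeed=127.3 kt
Leg 2: heading=248.6°, groundspeed=125.3 kt
Leg 3: heading=90.1°, groundspeed=167.6 kt
Leg 4: heading=229.5°, groundspeed=129.2 kt

Leg 1: desired track 301.7°; wind correction -4.9° → command heading 296.8°, groundspeed 127.3 kt
Leg 2: desired track 245.5°; wind correction +3.1° → command heading 248.6°, groundspeed 125.3 kt
Leg 3: desired track 89.7°; wind correction +0.4° → command heading 90.1°, groundspeed 167.6 kt
Leg 4: desired track 223.6°; wind correction +5.9° → command heading 229.5°, groundspeed 129.2 kt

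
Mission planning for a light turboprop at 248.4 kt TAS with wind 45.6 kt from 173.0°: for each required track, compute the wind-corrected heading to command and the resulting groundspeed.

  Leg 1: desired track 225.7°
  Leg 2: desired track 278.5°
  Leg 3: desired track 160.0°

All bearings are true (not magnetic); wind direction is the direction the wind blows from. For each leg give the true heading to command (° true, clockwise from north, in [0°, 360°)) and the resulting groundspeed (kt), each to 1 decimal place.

Leg 1: desired track 225.7°; wind correction -8.4° → command heading 217.3°, groundspeed 218.1 kt
Leg 2: desired track 278.5°; wind correction -10.2° → command heading 268.3°, groundspeed 256.7 kt
Leg 3: desired track 160.0°; wind correction +2.4° → command heading 162.4°, groundspeed 203.8 kt

Leg 1: heading=217.3°, groundspeed=218.1 kt
Leg 2: heading=268.3°, groundspeed=256.7 kt
Leg 3: heading=162.4°, groundspeed=203.8 kt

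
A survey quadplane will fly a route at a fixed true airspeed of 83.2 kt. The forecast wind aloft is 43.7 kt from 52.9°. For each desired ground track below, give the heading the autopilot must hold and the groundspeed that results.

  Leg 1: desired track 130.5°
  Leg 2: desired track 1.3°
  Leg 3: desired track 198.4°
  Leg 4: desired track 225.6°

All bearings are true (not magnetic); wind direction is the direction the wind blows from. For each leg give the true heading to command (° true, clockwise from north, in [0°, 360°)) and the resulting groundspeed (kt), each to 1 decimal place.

Leg 1: desired track 130.5°; wind correction -30.9° → command heading 99.6°, groundspeed 62.0 kt
Leg 2: desired track 1.3°; wind correction +24.3° → command heading 25.6°, groundspeed 48.7 kt
Leg 3: desired track 198.4°; wind correction -17.3° → command heading 181.1°, groundspeed 115.4 kt
Leg 4: desired track 225.6°; wind correction -3.8° → command heading 221.8°, groundspeed 126.4 kt

Leg 1: heading=99.6°, groundspeed=62.0 kt
Leg 2: heading=25.6°, groundspeed=48.7 kt
Leg 3: heading=181.1°, groundspeed=115.4 kt
Leg 4: heading=221.8°, groundspeed=126.4 kt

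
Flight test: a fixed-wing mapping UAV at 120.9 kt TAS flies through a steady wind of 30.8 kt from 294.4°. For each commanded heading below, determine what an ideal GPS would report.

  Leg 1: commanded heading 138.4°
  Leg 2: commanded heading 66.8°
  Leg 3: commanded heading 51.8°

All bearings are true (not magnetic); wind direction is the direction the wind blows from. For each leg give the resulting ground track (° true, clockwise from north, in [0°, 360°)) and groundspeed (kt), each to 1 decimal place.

Leg 1: track=133.6°, groundspeed=149.6 kt
Leg 2: track=75.9°, groundspeed=143.5 kt
Leg 3: track=63.2°, groundspeed=137.8 kt

Leg 1: heading 138.4°; drift -4.8° → track 133.6°, groundspeed 149.6 kt
Leg 2: heading 66.8°; drift +9.1° → track 75.9°, groundspeed 143.5 kt
Leg 3: heading 51.8°; drift +11.4° → track 63.2°, groundspeed 137.8 kt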